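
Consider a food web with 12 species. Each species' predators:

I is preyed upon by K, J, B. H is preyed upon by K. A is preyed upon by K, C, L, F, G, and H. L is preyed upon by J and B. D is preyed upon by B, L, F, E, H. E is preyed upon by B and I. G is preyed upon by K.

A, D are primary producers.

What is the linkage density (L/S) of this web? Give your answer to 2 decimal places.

There are L = 20 links among S = 12 species.
L/S = 20/12 = 1.6667 ≈ 1.67.

L/S = 1.67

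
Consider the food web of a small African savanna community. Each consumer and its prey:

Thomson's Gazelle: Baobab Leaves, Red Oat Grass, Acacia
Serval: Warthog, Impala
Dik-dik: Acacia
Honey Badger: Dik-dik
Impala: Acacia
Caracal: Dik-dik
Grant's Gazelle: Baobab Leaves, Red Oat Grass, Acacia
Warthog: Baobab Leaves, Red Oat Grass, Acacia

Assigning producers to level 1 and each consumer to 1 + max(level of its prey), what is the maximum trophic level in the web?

Producers (level 1): Baobab Leaves, Red Oat Grass, Acacia.
Acacia → Dik-dik → Honey Badger gives Honey Badger level 3.
No species has a prey at level 3, so no species reaches level 4.

3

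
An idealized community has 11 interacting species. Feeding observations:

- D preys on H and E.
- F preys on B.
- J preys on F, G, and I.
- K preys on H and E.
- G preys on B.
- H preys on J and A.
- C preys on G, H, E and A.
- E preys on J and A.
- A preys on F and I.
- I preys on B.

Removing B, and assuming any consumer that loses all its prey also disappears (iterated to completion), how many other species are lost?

Remove B.
Round 1: G (all prey gone), I (all prey gone), F (all prey gone) → extinct.
Round 2: A (all prey gone), J (all prey gone) → extinct.
Round 3: H (all prey gone), E (all prey gone) → extinct.
Round 4: C (all prey gone), K (all prey gone), D (all prey gone) → extinct.
No further losses. Total secondary extinctions: 10.

10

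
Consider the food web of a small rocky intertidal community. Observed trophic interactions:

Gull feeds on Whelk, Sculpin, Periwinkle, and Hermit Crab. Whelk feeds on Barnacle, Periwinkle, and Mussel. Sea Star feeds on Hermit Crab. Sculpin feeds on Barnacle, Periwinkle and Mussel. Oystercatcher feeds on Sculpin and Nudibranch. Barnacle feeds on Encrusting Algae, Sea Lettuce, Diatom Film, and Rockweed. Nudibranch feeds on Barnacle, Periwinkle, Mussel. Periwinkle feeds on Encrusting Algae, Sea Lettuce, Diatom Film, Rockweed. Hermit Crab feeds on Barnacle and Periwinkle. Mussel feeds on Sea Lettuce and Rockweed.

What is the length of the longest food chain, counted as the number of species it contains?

One longest chain: Encrusting Algae → Barnacle → Hermit Crab → Gull.
It has 4 species and 3 links.

4 species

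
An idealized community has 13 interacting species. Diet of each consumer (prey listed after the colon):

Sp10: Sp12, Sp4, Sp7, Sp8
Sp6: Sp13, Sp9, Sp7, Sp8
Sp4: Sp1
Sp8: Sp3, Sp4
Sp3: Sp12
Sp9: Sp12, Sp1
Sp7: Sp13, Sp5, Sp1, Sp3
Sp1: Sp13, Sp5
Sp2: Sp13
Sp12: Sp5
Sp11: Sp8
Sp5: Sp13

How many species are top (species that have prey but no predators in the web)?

Top species (has prey, but nothing eats it): Sp2, Sp6, Sp11, Sp10.
Count: 4.

4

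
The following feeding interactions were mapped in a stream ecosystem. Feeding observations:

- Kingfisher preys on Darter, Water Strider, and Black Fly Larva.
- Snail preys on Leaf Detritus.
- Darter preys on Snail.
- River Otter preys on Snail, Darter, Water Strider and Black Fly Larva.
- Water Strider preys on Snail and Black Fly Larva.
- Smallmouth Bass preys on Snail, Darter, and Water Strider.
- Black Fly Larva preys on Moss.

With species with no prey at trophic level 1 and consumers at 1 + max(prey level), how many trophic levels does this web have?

4

Basal resources (level 1): Leaf Detritus, Moss.
Leaf Detritus → Snail → Darter → River Otter gives River Otter level 4.
No species has a prey at level 4, so no species reaches level 5.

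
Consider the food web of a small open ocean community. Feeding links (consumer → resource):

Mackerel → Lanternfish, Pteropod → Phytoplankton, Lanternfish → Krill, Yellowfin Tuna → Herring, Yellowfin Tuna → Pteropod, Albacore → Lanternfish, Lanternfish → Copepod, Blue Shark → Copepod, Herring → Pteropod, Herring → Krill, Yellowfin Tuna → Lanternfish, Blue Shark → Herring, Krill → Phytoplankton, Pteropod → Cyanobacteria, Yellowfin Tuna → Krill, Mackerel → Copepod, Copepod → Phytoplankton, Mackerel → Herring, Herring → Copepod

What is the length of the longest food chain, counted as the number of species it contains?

One longest chain: Phytoplankton → Pteropod → Herring → Yellowfin Tuna.
It has 4 species and 3 links.

4 species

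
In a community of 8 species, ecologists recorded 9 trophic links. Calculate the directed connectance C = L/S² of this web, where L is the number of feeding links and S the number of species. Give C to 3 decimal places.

C = 0.141

The web has S = 8 species and L = 9 feeding links.
C = L / S² = 9 / 64 = 0.1406 ≈ 0.141.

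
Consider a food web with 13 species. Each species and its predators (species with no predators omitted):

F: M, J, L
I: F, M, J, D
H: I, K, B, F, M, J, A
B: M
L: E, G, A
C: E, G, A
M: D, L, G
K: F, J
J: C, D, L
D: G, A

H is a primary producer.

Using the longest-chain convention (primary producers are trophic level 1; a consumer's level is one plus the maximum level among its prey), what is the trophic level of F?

Trophic level 3

H is a producer → level 1.
I eats H → level 2.
F eats I (level 2); other prey at levels: H 1, K 2 → level 3.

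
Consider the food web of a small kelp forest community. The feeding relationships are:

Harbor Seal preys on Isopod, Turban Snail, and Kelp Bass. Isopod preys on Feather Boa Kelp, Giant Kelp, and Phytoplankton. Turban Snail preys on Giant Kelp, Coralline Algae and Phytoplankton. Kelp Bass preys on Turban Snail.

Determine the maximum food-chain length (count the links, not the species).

3 links

One longest chain: Phytoplankton → Turban Snail → Kelp Bass → Harbor Seal.
It has 4 species and 3 links.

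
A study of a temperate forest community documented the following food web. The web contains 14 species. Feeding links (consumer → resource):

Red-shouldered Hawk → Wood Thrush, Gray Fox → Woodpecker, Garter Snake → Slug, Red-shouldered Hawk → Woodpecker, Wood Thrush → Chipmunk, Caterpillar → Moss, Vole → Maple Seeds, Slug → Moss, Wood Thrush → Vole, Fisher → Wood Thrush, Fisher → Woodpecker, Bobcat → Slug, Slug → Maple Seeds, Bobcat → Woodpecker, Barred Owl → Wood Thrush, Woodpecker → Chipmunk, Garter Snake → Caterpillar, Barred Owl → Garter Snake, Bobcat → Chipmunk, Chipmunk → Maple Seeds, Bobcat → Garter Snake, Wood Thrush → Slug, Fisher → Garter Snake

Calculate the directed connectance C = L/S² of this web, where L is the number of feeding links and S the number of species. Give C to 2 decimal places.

The web has S = 14 species and L = 23 feeding links.
C = L / S² = 23 / 196 = 0.1173 ≈ 0.12.

C = 0.12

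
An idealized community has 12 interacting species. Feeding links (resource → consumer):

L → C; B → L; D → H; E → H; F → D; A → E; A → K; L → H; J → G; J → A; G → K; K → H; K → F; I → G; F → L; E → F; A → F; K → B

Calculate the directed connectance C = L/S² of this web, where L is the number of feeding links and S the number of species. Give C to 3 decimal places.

C = 0.125

The web has S = 12 species and L = 18 feeding links.
C = L / S² = 18 / 144 = 0.1250 ≈ 0.125.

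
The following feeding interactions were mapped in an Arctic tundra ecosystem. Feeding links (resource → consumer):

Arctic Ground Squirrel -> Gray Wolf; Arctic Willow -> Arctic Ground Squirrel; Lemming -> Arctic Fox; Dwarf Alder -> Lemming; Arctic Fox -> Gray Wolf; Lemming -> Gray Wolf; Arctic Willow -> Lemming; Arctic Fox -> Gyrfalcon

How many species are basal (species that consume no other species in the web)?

Basal species (no prey listed): Arctic Willow, Dwarf Alder.
Count: 2.

2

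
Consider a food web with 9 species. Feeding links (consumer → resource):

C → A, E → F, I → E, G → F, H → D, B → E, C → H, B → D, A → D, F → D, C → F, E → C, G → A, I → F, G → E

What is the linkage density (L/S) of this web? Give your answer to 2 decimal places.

There are L = 15 links among S = 9 species.
L/S = 15/9 = 1.6667 ≈ 1.67.

L/S = 1.67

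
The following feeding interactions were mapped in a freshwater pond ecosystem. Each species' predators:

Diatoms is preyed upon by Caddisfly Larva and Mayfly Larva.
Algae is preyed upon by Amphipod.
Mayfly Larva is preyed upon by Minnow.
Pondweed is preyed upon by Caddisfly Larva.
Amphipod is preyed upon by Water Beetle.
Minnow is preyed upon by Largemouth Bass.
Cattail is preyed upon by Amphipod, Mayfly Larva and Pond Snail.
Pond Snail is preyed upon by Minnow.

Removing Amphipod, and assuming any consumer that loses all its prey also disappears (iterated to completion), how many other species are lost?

Remove Amphipod.
Round 1: Water Beetle (all prey gone) → extinct.
No further losses. Total secondary extinctions: 1.

1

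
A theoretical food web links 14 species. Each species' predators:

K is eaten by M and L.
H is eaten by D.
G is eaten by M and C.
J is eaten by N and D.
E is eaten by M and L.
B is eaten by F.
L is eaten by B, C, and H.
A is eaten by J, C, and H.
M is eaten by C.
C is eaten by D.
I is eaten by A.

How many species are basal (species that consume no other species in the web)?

4

Basal species (no prey listed): E, G, I, K.
Count: 4.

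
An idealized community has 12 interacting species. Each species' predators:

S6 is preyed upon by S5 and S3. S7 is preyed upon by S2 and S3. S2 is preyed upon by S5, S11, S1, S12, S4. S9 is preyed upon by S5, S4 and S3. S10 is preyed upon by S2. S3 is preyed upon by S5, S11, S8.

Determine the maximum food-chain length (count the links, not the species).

2 links

One longest chain: S7 → S2 → S11.
It has 3 species and 2 links.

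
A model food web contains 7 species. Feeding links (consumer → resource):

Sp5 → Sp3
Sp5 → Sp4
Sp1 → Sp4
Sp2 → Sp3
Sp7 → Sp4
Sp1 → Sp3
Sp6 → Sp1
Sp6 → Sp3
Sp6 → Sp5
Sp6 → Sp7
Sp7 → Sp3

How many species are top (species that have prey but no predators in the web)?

2

Top species (has prey, but nothing eats it): Sp2, Sp6.
Count: 2.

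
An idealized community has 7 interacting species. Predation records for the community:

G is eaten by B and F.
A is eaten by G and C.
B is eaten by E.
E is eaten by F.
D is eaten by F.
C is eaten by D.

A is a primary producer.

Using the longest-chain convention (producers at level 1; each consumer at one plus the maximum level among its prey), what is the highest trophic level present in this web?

5

Producers (level 1): A.
A → G → B → E → F gives F level 5.
No species has a prey at level 5, so no species reaches level 6.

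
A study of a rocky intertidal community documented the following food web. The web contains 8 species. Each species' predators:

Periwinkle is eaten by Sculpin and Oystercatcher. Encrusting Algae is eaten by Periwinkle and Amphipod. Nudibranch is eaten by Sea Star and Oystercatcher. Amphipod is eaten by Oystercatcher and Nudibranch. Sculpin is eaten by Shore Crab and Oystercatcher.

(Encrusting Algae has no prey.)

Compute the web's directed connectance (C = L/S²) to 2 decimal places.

The web has S = 8 species and L = 10 feeding links.
C = L / S² = 10 / 64 = 0.1562 ≈ 0.16.

C = 0.16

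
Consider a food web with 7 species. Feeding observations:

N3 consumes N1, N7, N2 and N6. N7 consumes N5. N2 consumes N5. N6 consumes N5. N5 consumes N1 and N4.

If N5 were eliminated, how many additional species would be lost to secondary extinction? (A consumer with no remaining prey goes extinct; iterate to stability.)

Remove N5.
Round 1: N6 (all prey gone), N2 (all prey gone), N7 (all prey gone) → extinct.
No further losses. Total secondary extinctions: 3.

3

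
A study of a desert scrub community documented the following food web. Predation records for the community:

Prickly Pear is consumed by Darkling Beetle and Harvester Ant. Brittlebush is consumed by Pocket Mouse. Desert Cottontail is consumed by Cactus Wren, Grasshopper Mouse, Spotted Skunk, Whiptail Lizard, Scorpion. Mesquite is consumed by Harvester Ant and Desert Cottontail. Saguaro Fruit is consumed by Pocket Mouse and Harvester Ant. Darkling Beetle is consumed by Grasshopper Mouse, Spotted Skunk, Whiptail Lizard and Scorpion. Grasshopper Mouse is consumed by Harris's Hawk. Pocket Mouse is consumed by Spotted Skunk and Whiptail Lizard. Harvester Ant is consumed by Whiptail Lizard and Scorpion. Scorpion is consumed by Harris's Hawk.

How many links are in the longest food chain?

3 links

One longest chain: Prickly Pear → Darkling Beetle → Grasshopper Mouse → Harris's Hawk.
It has 4 species and 3 links.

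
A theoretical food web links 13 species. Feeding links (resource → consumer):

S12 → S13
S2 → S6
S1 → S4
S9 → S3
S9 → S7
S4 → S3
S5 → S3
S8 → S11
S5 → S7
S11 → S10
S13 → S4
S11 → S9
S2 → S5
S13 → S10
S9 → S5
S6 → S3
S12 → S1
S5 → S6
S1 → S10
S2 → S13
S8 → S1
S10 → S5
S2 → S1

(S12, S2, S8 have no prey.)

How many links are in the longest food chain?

5 links

One longest chain: S12 → S1 → S10 → S5 → S6 → S3.
It has 6 species and 5 links.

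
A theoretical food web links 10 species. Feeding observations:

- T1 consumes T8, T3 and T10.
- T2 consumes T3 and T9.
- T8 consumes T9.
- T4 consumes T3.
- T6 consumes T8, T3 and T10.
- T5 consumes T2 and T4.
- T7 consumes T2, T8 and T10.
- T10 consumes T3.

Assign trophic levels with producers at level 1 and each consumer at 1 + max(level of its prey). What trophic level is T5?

T3 is a producer → level 1.
T4 eats T3 → level 2.
T5 eats T4 (level 2); other prey at levels: T2 2 → level 3.

Trophic level 3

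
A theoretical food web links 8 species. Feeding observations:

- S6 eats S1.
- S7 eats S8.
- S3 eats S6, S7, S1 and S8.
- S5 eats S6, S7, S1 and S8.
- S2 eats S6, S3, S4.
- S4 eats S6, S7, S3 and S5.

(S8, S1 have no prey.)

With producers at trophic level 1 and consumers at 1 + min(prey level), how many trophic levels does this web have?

3

Producers (level 1): S8, S1.
Following each consumer down to its lowest-level prey: S1 → S6 → S2 (levels 1 through 3).
All prey of S2 (S6 2, S3 2, S4 3) are at level 2 or above, so S2 is at level 1 + 2 = 3.
Every consumer has at least one prey at level 2 or below, so none exceeds level 3.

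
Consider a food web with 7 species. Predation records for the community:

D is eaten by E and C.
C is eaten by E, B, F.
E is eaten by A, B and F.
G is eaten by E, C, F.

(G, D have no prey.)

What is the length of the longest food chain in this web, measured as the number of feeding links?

One longest chain: G → C → E → F.
It has 4 species and 3 links.

3 links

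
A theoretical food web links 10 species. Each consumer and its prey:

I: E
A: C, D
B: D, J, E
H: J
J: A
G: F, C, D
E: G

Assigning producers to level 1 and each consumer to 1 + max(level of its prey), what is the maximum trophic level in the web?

Producers (level 1): F, C, D.
F → G → E → I gives I level 4.
No species has a prey at level 4, so no species reaches level 5.

4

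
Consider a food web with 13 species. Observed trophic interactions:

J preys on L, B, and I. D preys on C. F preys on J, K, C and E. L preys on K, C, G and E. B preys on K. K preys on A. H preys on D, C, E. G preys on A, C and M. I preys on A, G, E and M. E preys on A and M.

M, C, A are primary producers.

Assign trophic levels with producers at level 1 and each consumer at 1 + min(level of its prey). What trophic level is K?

A is a producer → level 1.
K eats A → level 2.

Trophic level 2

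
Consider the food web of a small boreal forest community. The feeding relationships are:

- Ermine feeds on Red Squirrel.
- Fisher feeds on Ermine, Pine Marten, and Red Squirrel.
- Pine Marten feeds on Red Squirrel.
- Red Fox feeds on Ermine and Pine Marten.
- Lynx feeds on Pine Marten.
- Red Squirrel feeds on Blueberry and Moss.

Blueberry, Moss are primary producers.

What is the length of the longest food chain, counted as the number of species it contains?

One longest chain: Blueberry → Red Squirrel → Pine Marten → Fisher.
It has 4 species and 3 links.

4 species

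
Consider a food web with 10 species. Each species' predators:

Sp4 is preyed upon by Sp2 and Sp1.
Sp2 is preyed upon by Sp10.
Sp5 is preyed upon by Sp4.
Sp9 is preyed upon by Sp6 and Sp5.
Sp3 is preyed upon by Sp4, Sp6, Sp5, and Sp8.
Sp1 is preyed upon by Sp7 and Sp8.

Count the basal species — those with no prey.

2

Basal species (no prey listed): Sp9, Sp3.
Count: 2.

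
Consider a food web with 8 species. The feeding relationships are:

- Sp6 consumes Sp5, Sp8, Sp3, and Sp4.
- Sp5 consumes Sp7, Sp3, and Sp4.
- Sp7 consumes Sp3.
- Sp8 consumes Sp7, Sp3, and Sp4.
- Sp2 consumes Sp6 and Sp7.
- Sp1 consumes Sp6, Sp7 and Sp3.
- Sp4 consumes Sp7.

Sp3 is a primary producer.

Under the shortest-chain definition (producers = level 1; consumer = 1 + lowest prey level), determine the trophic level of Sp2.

Sp3 is a producer → level 1.
Sp7 eats Sp3 → level 2.
Sp2 eats Sp7 → level 3.
No prey of Sp2 is below level 2, so 3 is the minimum.

Trophic level 3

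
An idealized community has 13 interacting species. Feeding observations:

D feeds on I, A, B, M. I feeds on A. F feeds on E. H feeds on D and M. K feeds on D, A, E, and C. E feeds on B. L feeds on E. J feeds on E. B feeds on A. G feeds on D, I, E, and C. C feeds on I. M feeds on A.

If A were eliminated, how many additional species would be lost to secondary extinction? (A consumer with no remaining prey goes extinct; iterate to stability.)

Remove A.
Round 1: I (all prey gone), M (all prey gone), B (all prey gone) → extinct.
Round 2: D (all prey gone), C (all prey gone), E (all prey gone) → extinct.
Round 3: F (all prey gone), H (all prey gone), J (all prey gone), K (all prey gone), L (all prey gone), G (all prey gone) → extinct.
No further losses. Total secondary extinctions: 12.

12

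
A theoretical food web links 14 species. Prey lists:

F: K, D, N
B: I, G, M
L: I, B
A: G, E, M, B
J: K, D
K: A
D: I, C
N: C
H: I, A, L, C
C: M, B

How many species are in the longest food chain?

5 species

One longest chain: I → B → A → K → J.
It has 5 species and 4 links.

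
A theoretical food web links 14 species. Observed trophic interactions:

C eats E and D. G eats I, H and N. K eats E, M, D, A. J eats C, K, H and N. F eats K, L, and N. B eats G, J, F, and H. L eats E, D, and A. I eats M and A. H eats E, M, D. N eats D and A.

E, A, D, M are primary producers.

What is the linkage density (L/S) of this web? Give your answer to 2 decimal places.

L/S = 2.14

There are L = 30 links among S = 14 species.
L/S = 30/14 = 2.1429 ≈ 2.14.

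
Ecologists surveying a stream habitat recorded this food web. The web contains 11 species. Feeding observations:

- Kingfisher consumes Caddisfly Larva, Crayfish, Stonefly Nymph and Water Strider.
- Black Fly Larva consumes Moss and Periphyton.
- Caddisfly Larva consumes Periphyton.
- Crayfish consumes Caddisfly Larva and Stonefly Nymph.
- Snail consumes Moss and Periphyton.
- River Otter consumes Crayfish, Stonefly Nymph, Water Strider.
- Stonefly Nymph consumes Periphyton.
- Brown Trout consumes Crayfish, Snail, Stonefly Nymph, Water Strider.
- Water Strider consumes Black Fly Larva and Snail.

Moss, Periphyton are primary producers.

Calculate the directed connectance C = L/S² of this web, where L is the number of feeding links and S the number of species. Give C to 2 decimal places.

C = 0.17

The web has S = 11 species and L = 21 feeding links.
C = L / S² = 21 / 121 = 0.1736 ≈ 0.17.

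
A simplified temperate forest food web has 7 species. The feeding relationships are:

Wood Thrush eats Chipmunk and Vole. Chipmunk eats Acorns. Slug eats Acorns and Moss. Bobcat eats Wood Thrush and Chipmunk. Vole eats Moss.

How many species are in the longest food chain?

One longest chain: Moss → Vole → Wood Thrush → Bobcat.
It has 4 species and 3 links.

4 species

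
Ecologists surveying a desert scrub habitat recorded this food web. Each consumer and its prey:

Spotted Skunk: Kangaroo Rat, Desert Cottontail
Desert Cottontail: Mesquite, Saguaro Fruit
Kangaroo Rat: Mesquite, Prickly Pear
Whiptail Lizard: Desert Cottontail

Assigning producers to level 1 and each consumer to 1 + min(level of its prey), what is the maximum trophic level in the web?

3

Producers (level 1): Mesquite, Saguaro Fruit, Prickly Pear.
Following each consumer down to its lowest-level prey: Mesquite → Desert Cottontail → Whiptail Lizard (levels 1 through 3).
All prey of Whiptail Lizard (Desert Cottontail 2) are at level 2 or above, so Whiptail Lizard is at level 1 + 2 = 3.
Every consumer has at least one prey at level 2 or below, so none exceeds level 3.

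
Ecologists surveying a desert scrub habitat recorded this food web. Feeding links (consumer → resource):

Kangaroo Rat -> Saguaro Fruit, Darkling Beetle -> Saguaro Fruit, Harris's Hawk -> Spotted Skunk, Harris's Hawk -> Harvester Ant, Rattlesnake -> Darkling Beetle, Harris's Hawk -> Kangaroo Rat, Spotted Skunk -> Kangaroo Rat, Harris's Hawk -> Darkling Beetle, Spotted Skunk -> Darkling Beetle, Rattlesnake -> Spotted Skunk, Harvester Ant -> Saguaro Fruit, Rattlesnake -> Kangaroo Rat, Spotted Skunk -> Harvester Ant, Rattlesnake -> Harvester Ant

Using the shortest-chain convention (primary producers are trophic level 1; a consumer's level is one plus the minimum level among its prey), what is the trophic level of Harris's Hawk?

Trophic level 3

Saguaro Fruit is a producer → level 1.
Darkling Beetle eats Saguaro Fruit → level 2.
Harris's Hawk eats Darkling Beetle → level 3.
No prey of Harris's Hawk is below level 2, so 3 is the minimum.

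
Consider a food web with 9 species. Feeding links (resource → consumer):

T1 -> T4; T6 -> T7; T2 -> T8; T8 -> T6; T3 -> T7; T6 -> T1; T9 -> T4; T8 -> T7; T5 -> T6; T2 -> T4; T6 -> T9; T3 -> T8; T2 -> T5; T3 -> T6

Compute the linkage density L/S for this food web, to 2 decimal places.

L/S = 1.56

There are L = 14 links among S = 9 species.
L/S = 14/9 = 1.5556 ≈ 1.56.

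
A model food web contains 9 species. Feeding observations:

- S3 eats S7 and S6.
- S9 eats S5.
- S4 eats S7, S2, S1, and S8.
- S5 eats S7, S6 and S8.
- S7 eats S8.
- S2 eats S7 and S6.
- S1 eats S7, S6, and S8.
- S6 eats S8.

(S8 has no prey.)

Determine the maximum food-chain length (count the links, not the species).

3 links

One longest chain: S8 → S6 → S5 → S9.
It has 4 species and 3 links.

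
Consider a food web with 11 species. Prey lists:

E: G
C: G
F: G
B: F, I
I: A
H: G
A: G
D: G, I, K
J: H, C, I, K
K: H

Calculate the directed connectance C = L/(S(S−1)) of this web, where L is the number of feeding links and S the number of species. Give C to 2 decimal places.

C = 0.15

The web has S = 11 species and L = 16 feeding links.
C = L / (S(S−1)) = 16 / 110 = 0.1455 ≈ 0.15.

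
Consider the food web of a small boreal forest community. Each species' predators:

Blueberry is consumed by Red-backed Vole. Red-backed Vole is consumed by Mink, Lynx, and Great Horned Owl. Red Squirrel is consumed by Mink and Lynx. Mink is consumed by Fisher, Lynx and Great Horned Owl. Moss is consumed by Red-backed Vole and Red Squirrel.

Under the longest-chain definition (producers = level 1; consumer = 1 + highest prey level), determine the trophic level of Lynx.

Trophic level 4

Moss is a producer → level 1.
Red-backed Vole eats Moss (level 1); other prey at levels: Blueberry 1 → level 2.
Mink eats Red-backed Vole (level 2); other prey at levels: Red Squirrel 2 → level 3.
Lynx eats Mink (level 3); other prey at levels: Red-backed Vole 2, Red Squirrel 2 → level 4.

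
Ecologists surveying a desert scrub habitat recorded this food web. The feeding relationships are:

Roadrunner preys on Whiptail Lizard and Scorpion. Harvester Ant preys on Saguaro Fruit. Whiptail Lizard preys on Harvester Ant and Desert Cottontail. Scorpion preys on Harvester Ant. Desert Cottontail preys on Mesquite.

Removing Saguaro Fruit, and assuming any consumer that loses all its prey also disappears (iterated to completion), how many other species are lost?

2

Remove Saguaro Fruit.
Round 1: Harvester Ant (all prey gone) → extinct.
Round 2: Scorpion (all prey gone) → extinct.
No further losses. Total secondary extinctions: 2.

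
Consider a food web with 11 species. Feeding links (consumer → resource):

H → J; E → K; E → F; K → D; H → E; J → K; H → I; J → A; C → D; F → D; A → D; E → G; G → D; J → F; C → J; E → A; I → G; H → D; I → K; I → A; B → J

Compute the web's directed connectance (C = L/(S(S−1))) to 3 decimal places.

The web has S = 11 species and L = 21 feeding links.
C = L / (S(S−1)) = 21 / 110 = 0.1909 ≈ 0.191.

C = 0.191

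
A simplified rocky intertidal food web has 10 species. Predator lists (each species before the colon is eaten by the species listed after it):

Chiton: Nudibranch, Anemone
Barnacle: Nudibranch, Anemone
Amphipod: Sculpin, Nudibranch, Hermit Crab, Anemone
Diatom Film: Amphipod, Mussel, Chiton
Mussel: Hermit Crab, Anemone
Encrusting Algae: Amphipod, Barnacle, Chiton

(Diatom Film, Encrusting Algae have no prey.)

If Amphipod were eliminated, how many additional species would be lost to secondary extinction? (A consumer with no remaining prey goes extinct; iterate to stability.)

1

Remove Amphipod.
Round 1: Sculpin (all prey gone) → extinct.
No further losses. Total secondary extinctions: 1.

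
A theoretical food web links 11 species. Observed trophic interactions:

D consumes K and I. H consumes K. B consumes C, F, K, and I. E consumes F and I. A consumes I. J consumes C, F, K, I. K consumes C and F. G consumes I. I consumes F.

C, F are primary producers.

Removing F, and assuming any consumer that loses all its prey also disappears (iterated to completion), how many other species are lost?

4

Remove F.
Round 1: I (all prey gone) → extinct.
Round 2: A (all prey gone), E (all prey gone), G (all prey gone) → extinct.
No further losses. Total secondary extinctions: 4.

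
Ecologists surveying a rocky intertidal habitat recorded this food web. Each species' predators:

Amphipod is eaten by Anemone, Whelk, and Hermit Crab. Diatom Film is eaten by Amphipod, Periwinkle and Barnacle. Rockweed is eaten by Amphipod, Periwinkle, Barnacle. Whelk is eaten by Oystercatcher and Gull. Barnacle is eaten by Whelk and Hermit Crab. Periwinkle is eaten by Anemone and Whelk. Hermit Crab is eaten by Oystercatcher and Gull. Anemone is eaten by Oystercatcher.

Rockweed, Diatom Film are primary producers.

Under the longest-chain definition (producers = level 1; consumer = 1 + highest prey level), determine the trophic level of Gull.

Rockweed is a producer → level 1.
Periwinkle eats Rockweed (level 1); other prey at levels: Diatom Film 1 → level 2.
Whelk eats Periwinkle (level 2); other prey at levels: Amphipod 2, Barnacle 2 → level 3.
Gull eats Whelk (level 3); other prey at levels: Hermit Crab 3 → level 4.

Trophic level 4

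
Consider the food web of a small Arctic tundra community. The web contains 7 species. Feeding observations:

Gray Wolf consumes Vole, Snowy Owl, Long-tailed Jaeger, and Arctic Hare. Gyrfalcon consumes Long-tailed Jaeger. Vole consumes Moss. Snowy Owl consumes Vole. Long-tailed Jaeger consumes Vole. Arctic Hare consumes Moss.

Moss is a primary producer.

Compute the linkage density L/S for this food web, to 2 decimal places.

There are L = 9 links among S = 7 species.
L/S = 9/7 = 1.2857 ≈ 1.29.

L/S = 1.29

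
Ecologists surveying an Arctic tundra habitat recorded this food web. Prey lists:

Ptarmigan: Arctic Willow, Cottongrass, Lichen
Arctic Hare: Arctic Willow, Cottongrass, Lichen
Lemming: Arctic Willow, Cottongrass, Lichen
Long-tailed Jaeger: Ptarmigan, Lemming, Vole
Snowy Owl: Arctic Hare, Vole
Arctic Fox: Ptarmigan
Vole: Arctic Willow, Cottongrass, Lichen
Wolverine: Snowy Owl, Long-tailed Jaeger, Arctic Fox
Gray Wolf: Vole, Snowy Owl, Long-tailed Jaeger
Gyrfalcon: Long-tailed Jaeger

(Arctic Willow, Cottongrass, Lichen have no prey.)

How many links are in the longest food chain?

One longest chain: Arctic Willow → Ptarmigan → Long-tailed Jaeger → Wolverine.
It has 4 species and 3 links.

3 links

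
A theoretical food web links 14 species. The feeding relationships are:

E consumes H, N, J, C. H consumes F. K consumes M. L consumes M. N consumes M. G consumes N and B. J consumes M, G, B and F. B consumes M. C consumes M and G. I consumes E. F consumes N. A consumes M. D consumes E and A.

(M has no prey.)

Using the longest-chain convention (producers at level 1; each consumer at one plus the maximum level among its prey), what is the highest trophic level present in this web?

Producers (level 1): M.
M → N → F → J → E → D gives D level 6.
No species has a prey at level 6, so no species reaches level 7.

6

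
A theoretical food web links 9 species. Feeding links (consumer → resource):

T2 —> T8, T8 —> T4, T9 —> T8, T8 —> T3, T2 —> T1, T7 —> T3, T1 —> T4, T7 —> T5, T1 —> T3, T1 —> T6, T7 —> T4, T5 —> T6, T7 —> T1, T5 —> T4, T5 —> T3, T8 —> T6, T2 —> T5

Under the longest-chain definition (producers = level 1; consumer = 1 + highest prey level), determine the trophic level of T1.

T6 is a producer → level 1.
T1 eats T6 (level 1); other prey at levels: T4 1, T3 1 → level 2.

Trophic level 2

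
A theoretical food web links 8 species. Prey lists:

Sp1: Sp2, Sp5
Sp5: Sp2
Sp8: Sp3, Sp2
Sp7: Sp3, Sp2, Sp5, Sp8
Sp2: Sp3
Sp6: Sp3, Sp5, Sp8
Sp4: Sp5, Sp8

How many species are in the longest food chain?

4 species

One longest chain: Sp3 → Sp2 → Sp5 → Sp6.
It has 4 species and 3 links.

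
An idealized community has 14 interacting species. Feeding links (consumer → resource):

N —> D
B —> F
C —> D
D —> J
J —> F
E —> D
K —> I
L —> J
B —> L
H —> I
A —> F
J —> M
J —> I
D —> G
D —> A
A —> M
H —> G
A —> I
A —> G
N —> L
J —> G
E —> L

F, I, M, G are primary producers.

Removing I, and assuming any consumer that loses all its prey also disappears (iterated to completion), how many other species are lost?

Remove I.
Round 1: K (all prey gone) → extinct.
No further losses. Total secondary extinctions: 1.

1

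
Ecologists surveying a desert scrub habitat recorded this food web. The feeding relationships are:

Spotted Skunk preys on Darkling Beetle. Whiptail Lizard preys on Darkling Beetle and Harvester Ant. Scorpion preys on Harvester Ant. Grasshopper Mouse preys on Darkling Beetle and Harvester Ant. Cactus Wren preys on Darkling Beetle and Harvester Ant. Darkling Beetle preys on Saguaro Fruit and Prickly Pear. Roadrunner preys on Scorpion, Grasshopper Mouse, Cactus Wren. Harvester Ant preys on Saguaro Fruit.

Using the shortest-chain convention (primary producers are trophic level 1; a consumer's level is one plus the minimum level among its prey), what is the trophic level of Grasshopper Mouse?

Saguaro Fruit is a producer → level 1.
Harvester Ant eats Saguaro Fruit → level 2.
Grasshopper Mouse eats Harvester Ant → level 3.
No prey of Grasshopper Mouse is below level 2, so 3 is the minimum.

Trophic level 3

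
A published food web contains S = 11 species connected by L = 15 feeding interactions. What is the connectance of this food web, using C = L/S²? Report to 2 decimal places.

The web has S = 11 species and L = 15 feeding links.
C = L / S² = 15 / 121 = 0.1240 ≈ 0.12.

C = 0.12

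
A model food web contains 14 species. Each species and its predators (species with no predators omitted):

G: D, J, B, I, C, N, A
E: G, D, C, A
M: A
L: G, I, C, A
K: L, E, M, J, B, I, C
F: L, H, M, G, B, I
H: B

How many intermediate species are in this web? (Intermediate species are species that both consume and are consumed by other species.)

Intermediate species (has both prey and predators): L, E, H, M, G.
Count: 5.

5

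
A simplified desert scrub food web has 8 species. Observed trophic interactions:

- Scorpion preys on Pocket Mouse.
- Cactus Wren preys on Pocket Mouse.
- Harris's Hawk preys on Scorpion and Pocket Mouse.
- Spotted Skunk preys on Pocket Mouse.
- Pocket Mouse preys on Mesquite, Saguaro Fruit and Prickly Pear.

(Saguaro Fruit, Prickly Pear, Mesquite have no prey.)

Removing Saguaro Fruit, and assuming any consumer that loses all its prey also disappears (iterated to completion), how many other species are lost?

0

Remove Saguaro Fruit.
Every predator of it retains at least one other prey: Pocket Mouse still has Prickly Pear, Mesquite.
No consumer loses all prey, so no secondary extinctions occur.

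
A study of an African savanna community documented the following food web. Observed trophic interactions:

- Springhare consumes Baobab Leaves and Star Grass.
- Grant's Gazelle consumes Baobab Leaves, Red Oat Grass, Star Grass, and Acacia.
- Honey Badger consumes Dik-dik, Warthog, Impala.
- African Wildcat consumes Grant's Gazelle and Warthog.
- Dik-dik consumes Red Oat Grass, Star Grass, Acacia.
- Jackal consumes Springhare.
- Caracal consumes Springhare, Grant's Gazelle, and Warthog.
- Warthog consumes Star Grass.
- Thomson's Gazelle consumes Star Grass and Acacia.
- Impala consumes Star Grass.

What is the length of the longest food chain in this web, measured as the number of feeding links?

2 links

One longest chain: Baobab Leaves → Springhare → Caracal.
It has 3 species and 2 links.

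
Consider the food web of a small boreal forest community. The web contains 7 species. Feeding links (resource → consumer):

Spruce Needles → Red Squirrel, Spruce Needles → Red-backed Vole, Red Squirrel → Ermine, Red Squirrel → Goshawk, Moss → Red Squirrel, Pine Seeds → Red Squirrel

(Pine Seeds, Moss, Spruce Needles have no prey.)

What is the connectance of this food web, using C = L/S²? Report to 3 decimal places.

The web has S = 7 species and L = 6 feeding links.
C = L / S² = 6 / 49 = 0.1224 ≈ 0.122.

C = 0.122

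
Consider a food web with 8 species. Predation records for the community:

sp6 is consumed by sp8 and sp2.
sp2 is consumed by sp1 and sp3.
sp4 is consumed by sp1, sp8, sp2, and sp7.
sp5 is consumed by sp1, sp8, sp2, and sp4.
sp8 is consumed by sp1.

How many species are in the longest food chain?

4 species

One longest chain: sp5 → sp4 → sp2 → sp3.
It has 4 species and 3 links.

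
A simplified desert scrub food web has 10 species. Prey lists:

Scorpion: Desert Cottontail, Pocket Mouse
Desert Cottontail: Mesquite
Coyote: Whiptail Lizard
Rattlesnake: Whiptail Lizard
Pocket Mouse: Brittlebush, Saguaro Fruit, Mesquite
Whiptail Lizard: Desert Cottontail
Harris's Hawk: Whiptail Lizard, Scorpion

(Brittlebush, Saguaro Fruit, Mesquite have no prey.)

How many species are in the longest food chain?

4 species

One longest chain: Mesquite → Desert Cottontail → Whiptail Lizard → Coyote.
It has 4 species and 3 links.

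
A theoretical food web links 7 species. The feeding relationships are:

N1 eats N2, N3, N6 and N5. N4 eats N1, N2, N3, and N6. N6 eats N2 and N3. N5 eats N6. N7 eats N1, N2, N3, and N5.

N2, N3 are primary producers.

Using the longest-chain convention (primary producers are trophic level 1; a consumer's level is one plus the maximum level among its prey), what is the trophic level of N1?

N2 is a producer → level 1.
N6 eats N2 (level 1); other prey at levels: N3 1 → level 2.
N5 eats N6 → level 3.
N1 eats N5 (level 3); other prey at levels: N2 1, N3 1, N6 2 → level 4.

Trophic level 4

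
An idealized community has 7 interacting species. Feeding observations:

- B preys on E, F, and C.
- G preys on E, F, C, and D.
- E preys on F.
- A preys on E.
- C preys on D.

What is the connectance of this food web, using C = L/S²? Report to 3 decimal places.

C = 0.204

The web has S = 7 species and L = 10 feeding links.
C = L / S² = 10 / 49 = 0.2041 ≈ 0.204.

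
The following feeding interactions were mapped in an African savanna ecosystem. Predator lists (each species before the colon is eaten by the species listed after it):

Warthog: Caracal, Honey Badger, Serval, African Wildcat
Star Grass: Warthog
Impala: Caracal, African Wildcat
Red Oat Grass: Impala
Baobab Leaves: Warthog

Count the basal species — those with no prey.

Basal species (no prey listed): Baobab Leaves, Star Grass, Red Oat Grass.
Count: 3.

3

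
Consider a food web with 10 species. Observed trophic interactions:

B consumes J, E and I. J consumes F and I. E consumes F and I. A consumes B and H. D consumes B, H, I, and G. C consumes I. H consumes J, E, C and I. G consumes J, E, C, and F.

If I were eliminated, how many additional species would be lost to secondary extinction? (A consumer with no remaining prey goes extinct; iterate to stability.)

Remove I.
Round 1: C (all prey gone) → extinct.
No further losses. Total secondary extinctions: 1.

1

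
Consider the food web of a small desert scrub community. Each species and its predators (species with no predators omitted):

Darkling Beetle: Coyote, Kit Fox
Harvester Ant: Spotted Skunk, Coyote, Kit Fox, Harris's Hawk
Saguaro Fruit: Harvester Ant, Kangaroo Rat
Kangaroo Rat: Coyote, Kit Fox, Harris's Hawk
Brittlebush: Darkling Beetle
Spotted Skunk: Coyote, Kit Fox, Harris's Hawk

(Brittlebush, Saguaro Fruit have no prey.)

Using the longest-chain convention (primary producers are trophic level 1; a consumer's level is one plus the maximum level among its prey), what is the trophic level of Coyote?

Saguaro Fruit is a producer → level 1.
Harvester Ant eats Saguaro Fruit → level 2.
Spotted Skunk eats Harvester Ant → level 3.
Coyote eats Spotted Skunk (level 3); other prey at levels: Harvester Ant 2, Darkling Beetle 2, Kangaroo Rat 2 → level 4.

Trophic level 4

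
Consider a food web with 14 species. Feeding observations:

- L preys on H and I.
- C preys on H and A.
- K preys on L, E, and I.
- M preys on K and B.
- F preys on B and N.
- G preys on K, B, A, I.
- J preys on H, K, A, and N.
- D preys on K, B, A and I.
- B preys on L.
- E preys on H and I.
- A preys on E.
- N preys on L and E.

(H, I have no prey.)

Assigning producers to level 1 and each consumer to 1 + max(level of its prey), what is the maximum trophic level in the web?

Producers (level 1): H, I.
H → E → K → G gives G level 4.
No species has a prey at level 4, so no species reaches level 5.

4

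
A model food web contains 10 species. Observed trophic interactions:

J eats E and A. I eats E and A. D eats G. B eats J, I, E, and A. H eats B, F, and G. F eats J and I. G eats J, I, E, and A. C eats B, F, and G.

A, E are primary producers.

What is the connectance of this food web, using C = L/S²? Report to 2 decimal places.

C = 0.21

The web has S = 10 species and L = 21 feeding links.
C = L / S² = 21 / 100 = 0.2100 ≈ 0.21.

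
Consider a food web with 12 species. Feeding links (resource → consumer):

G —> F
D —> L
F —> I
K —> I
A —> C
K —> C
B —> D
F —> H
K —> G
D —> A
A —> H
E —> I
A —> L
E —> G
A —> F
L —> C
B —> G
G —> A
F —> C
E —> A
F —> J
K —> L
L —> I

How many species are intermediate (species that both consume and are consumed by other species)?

5

Intermediate species (has both prey and predators): D, G, A, F, L.
Count: 5.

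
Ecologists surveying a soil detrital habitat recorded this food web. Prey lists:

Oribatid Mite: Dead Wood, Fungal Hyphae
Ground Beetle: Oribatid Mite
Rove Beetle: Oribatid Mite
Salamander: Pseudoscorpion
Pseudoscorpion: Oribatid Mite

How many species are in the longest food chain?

4 species

One longest chain: Dead Wood → Oribatid Mite → Pseudoscorpion → Salamander.
It has 4 species and 3 links.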